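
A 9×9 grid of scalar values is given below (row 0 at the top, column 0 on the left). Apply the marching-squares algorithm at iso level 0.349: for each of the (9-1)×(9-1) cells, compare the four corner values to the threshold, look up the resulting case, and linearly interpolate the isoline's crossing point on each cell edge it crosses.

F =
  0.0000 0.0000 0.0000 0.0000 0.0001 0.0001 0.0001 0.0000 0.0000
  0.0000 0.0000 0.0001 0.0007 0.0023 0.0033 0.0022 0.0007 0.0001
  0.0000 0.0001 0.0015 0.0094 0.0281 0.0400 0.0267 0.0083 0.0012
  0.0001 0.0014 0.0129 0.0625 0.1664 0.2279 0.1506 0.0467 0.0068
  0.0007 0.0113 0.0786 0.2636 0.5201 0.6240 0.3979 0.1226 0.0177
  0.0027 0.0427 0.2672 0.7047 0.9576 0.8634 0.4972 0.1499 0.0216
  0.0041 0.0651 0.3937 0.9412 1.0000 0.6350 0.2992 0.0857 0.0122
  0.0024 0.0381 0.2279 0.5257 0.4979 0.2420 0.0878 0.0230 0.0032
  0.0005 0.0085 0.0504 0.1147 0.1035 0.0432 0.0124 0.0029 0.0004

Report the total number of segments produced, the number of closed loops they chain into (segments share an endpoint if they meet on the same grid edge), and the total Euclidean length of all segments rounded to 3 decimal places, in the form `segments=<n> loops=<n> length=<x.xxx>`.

cell (3,3): code 0100 → (3.516,4.000)–(4.000,3.333)
cell (3,4): code 1100 → (3.306,5.000)–(3.516,4.000)
cell (3,5): code 1100 → (3.802,6.000)–(3.306,5.000)
cell (3,6): code 1000 → (4.000,6.178)–(3.802,6.000)
cell (4,2): code 0100 → (4.194,3.000)–(5.000,2.187)
cell (4,3): code 1110 → (4.000,3.333)–(4.194,3.000)
cell (4,6): code 1001 → (5.000,6.427)–(4.000,6.178)
cell (5,1): code 0100 → (5.647,2.000)–(6.000,1.864)
cell (5,2): code 1110 → (5.000,2.187)–(5.647,2.000)
cell (5,5): code 1011 → (6.000,5.852)–(5.748,6.000)
cell (5,6): code 0001 → (5.748,6.000)–(5.000,6.427)
cell (6,1): code 0010 → (6.000,1.864)–(6.270,2.000)
cell (6,2): code 0111 → (6.270,2.000)–(7.000,2.407)
cell (6,4): code 1011 → (7.000,4.582)–(6.728,5.000)
cell (6,5): code 0001 → (6.728,5.000)–(6.000,5.852)
cell (7,2): code 0010 → (7.000,2.407)–(7.430,3.000)
cell (7,3): code 0011 → (7.430,3.000)–(7.378,4.000)
cell (7,4): code 0001 → (7.378,4.000)–(7.000,4.582)
total: 18 segments, chained into 1 closed loop(s), length Σ = 13.179243

segments=18 loops=1 length=13.179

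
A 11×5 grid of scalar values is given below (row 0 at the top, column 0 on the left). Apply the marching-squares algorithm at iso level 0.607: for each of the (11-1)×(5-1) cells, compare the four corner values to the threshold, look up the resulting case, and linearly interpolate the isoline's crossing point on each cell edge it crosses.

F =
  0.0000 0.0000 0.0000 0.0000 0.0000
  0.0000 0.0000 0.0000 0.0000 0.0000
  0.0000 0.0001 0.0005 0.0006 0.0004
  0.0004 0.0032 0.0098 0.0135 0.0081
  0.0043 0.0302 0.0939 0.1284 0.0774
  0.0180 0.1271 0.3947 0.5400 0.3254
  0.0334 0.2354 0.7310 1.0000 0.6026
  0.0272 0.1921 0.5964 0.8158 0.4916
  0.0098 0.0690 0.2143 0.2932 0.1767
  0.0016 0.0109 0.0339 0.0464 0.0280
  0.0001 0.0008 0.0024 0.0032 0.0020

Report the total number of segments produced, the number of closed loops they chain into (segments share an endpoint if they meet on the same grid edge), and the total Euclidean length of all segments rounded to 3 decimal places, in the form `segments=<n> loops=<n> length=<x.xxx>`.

cell (5,1): code 0100 → (5.631,2.000)–(6.000,1.750)
cell (5,2): code 1100 → (5.146,3.000)–(5.631,2.000)
cell (5,3): code 1000 → (6.000,3.989)–(5.146,3.000)
cell (6,1): code 0010 → (6.000,1.750)–(6.921,2.000)
cell (6,2): code 0111 → (6.921,2.000)–(7.000,2.048)
cell (6,3): code 1001 → (7.000,3.644)–(6.000,3.989)
cell (7,2): code 0010 → (7.000,2.048)–(7.400,3.000)
cell (7,3): code 0001 → (7.400,3.000)–(7.000,3.644)
total: 8 segments, chained into 1 closed loop(s), length Σ = 6.759014

segments=8 loops=1 length=6.759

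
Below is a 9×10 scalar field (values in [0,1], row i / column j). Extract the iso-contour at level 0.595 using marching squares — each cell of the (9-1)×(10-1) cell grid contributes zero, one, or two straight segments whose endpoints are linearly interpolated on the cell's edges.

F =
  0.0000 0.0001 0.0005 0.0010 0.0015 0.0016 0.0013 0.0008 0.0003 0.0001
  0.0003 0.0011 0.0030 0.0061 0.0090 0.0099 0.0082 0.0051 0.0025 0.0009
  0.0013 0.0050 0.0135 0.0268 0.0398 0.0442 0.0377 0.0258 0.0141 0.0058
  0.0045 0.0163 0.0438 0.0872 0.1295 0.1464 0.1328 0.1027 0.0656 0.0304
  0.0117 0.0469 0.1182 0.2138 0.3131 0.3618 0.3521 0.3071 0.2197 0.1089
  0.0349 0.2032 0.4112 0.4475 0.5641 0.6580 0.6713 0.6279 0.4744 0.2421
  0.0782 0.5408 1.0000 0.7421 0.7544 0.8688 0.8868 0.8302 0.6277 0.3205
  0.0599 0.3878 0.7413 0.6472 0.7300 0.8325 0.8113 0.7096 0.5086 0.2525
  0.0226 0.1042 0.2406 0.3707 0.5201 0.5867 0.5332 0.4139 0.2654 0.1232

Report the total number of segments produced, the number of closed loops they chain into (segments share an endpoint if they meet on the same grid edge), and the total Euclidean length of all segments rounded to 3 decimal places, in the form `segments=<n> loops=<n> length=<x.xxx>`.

segments=20 loops=1 length=16.544

cell (4,4): code 0100 → (4.787,5.000)–(5.000,4.329)
cell (4,5): code 1100 → (4.761,6.000)–(4.787,5.000)
cell (4,6): code 1100 → (4.897,7.000)–(4.761,6.000)
cell (4,7): code 1000 → (5.000,7.214)–(4.897,7.000)
cell (5,1): code 0100 → (5.312,2.000)–(6.000,1.118)
cell (5,2): code 1100 → (5.501,3.000)–(5.312,2.000)
cell (5,3): code 1100 → (5.162,4.000)–(5.501,3.000)
cell (5,4): code 1110 → (5.000,4.329)–(5.162,4.000)
cell (5,7): code 1101 → (5.787,8.000)–(5.000,7.214)
cell (5,8): code 1000 → (6.000,8.106)–(5.787,8.000)
cell (6,1): code 0110 → (6.000,1.118)–(7.000,1.586)
cell (6,7): code 1011 → (7.000,7.570)–(6.275,8.000)
cell (6,8): code 0001 → (6.275,8.000)–(6.000,8.106)
cell (7,1): code 0010 → (7.000,1.586)–(7.292,2.000)
cell (7,2): code 0011 → (7.292,2.000)–(7.189,3.000)
cell (7,3): code 0011 → (7.189,3.000)–(7.643,4.000)
cell (7,4): code 0011 → (7.643,4.000)–(7.966,5.000)
cell (7,5): code 0011 → (7.966,5.000)–(7.778,6.000)
cell (7,6): code 0011 → (7.778,6.000)–(7.388,7.000)
cell (7,7): code 0001 → (7.388,7.000)–(7.000,7.570)
total: 20 segments, chained into 1 closed loop(s), length Σ = 16.543501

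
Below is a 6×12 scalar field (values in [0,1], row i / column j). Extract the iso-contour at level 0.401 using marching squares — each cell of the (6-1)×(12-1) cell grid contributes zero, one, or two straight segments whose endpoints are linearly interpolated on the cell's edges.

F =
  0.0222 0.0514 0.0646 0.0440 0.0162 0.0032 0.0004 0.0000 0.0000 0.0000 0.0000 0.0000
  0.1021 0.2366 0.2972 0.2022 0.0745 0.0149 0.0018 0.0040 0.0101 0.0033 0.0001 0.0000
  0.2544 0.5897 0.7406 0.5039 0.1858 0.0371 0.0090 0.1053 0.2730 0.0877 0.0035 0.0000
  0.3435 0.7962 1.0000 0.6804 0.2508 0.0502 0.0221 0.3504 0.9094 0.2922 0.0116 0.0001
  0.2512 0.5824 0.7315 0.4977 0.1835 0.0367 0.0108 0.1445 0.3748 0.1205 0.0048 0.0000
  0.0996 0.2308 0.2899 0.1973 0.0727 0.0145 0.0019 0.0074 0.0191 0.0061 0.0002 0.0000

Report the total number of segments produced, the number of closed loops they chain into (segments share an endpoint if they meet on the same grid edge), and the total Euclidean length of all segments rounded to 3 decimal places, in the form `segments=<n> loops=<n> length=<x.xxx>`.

segments=16 loops=2 length=15.810

cell (1,0): code 0100 → (1.466,1.000)–(2.000,0.437)
cell (1,1): code 1100 → (1.234,2.000)–(1.466,1.000)
cell (1,2): code 1100 → (1.659,3.000)–(1.234,2.000)
cell (1,3): code 1000 → (2.000,3.323)–(1.659,3.000)
cell (2,0): code 0110 → (2.000,0.437)–(3.000,0.127)
cell (2,3): code 1001 → (3.000,3.650)–(2.000,3.323)
cell (2,7): code 0100 → (2.201,8.000)–(3.000,7.091)
cell (2,8): code 1000 → (3.000,8.824)–(2.201,8.000)
cell (3,0): code 0110 → (3.000,0.127)–(4.000,0.452)
cell (3,3): code 1001 → (4.000,3.308)–(3.000,3.650)
cell (3,7): code 0010 → (3.000,7.091)–(3.951,8.000)
cell (3,8): code 0001 → (3.951,8.000)–(3.000,8.824)
cell (4,0): code 0010 → (4.000,0.452)–(4.516,1.000)
cell (4,1): code 0011 → (4.516,1.000)–(4.748,2.000)
cell (4,2): code 0011 → (4.748,2.000)–(4.322,3.000)
cell (4,3): code 0001 → (4.322,3.000)–(4.000,3.308)
total: 16 segments, chained into 2 closed loop(s), length Σ = 15.810450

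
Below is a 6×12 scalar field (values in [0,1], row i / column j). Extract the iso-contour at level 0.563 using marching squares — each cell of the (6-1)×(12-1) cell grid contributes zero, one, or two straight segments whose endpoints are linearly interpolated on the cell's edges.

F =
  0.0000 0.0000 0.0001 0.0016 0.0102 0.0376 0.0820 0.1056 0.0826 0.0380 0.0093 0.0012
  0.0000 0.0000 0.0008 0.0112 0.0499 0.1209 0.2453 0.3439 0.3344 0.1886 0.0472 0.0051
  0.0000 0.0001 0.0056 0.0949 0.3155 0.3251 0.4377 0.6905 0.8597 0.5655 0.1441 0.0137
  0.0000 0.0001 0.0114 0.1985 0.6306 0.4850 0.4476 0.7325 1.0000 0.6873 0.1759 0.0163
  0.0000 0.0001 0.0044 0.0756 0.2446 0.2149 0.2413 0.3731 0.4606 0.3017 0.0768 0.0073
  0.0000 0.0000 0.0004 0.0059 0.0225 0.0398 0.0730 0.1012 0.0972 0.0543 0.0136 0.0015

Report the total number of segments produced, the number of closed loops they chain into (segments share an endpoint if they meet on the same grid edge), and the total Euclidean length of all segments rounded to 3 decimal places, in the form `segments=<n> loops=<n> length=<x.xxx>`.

cell (1,6): code 0100 → (1.632,7.000)–(2.000,6.496)
cell (1,7): code 1100 → (1.435,8.000)–(1.632,7.000)
cell (1,8): code 1100 → (1.993,9.000)–(1.435,8.000)
cell (1,9): code 1000 → (2.000,9.006)–(1.993,9.000)
cell (2,3): code 0100 → (2.785,4.000)–(3.000,3.844)
cell (2,4): code 1000 → (3.000,4.464)–(2.785,4.000)
cell (2,6): code 0110 → (2.000,6.496)–(3.000,6.405)
cell (2,9): code 1001 → (3.000,9.243)–(2.000,9.006)
cell (3,3): code 0010 → (3.000,3.844)–(3.175,4.000)
cell (3,4): code 0001 → (3.175,4.000)–(3.000,4.464)
cell (3,6): code 0010 → (3.000,6.405)–(3.472,7.000)
cell (3,7): code 0011 → (3.472,7.000)–(3.810,8.000)
cell (3,8): code 0011 → (3.810,8.000)–(3.322,9.000)
cell (3,9): code 0001 → (3.322,9.000)–(3.000,9.243)
total: 14 segments, chained into 2 closed loop(s), length Σ = 9.668755

segments=14 loops=2 length=9.669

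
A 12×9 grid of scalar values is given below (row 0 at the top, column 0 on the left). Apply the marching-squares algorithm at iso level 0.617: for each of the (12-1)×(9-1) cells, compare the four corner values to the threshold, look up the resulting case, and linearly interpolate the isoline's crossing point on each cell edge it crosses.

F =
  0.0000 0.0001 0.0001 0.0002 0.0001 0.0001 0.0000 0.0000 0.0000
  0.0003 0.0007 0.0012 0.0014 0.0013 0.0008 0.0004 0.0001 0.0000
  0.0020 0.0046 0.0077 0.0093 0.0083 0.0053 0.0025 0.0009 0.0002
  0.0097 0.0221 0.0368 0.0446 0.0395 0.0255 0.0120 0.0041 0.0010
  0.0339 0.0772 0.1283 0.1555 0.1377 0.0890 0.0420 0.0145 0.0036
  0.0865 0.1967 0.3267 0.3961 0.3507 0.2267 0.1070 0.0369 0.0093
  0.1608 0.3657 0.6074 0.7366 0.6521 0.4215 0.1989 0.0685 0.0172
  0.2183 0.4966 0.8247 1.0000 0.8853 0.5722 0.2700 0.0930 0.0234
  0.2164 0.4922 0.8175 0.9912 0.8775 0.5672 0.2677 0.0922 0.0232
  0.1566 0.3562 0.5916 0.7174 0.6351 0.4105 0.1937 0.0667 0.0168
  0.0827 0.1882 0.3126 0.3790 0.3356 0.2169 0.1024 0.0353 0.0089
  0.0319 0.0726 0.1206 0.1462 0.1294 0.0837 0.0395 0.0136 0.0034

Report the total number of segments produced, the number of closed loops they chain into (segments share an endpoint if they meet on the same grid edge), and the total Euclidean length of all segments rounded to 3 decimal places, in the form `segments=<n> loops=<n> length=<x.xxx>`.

segments=14 loops=1 length=11.212

cell (5,2): code 0100 → (5.649,3.000)–(6.000,2.074)
cell (5,3): code 1100 → (5.884,4.000)–(5.649,3.000)
cell (5,4): code 1000 → (6.000,4.152)–(5.884,4.000)
cell (6,1): code 0100 → (6.044,2.000)–(7.000,1.367)
cell (6,2): code 1110 → (6.000,2.074)–(6.044,2.000)
cell (6,4): code 1001 → (7.000,4.857)–(6.000,4.152)
cell (7,1): code 0110 → (7.000,1.367)–(8.000,1.384)
cell (7,4): code 1001 → (8.000,4.840)–(7.000,4.857)
cell (8,1): code 0010 → (8.000,1.384)–(8.888,2.000)
cell (8,2): code 0111 → (8.888,2.000)–(9.000,2.202)
cell (8,4): code 1001 → (9.000,4.081)–(8.000,4.840)
cell (9,2): code 0010 → (9.000,2.202)–(9.297,3.000)
cell (9,3): code 0011 → (9.297,3.000)–(9.060,4.000)
cell (9,4): code 0001 → (9.060,4.000)–(9.000,4.081)
total: 14 segments, chained into 1 closed loop(s), length Σ = 11.212255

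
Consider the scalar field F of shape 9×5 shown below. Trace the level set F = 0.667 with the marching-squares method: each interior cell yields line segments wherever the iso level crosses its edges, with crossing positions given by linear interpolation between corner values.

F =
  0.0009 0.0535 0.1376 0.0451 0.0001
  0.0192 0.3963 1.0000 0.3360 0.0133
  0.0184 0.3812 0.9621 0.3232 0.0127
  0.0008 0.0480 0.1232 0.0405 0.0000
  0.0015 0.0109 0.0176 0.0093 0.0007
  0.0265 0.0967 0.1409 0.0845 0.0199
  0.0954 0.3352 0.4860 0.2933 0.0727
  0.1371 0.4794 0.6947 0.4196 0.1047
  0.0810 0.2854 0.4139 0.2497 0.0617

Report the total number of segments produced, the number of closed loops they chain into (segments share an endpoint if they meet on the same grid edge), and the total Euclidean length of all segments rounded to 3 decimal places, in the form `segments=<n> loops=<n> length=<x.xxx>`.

segments=10 loops=2 length=5.161

cell (0,1): code 0100 → (0.614,2.000)–(1.000,1.448)
cell (0,2): code 1000 → (1.000,2.502)–(0.614,2.000)
cell (1,1): code 0110 → (1.000,1.448)–(2.000,1.492)
cell (1,2): code 1001 → (2.000,2.462)–(1.000,2.502)
cell (2,1): code 0010 → (2.000,1.492)–(2.352,2.000)
cell (2,2): code 0001 → (2.352,2.000)–(2.000,2.462)
cell (6,1): code 0100 → (6.867,2.000)–(7.000,1.871)
cell (6,2): code 1000 → (7.000,2.101)–(6.867,2.000)
cell (7,1): code 0010 → (7.000,1.871)–(7.099,2.000)
cell (7,2): code 0001 → (7.099,2.000)–(7.000,2.101)
total: 10 segments, chained into 2 closed loop(s), length Σ = 5.161015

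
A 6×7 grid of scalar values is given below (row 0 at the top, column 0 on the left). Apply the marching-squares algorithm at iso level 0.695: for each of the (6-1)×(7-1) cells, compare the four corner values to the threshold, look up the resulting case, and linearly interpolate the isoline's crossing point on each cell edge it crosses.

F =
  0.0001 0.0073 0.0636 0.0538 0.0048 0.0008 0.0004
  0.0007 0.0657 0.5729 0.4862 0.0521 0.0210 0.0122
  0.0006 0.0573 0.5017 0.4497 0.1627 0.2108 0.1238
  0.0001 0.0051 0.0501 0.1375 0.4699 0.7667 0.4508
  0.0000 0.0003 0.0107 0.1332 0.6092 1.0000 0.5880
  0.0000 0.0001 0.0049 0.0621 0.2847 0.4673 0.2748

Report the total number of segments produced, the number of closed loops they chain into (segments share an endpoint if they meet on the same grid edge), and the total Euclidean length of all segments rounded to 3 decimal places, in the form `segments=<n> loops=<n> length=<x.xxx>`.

cell (2,4): code 0100 → (2.871,5.000)–(3.000,4.758)
cell (2,5): code 1000 → (3.000,5.227)–(2.871,5.000)
cell (3,4): code 0110 → (3.000,4.758)–(4.000,4.220)
cell (3,5): code 1001 → (4.000,5.740)–(3.000,5.227)
cell (4,4): code 0010 → (4.000,4.220)–(4.573,5.000)
cell (4,5): code 0001 → (4.573,5.000)–(4.000,5.740)
total: 6 segments, chained into 1 closed loop(s), length Σ = 4.698732

segments=6 loops=1 length=4.699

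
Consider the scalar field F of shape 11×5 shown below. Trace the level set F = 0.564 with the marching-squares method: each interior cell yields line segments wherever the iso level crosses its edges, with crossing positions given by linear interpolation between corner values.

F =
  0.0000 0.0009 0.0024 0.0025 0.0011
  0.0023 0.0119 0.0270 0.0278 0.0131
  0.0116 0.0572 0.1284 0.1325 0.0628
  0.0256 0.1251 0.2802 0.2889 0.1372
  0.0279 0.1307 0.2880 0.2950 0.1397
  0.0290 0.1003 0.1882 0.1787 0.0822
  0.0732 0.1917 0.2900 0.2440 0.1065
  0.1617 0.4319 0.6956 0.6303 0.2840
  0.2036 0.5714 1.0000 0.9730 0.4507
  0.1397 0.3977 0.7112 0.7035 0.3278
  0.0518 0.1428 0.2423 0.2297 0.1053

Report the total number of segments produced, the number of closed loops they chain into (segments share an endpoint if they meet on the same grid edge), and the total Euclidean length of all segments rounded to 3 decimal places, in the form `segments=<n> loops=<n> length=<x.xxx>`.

cell (6,1): code 0100 → (6.676,2.000)–(7.000,1.501)
cell (6,2): code 1100 → (6.828,3.000)–(6.676,2.000)
cell (6,3): code 1000 → (7.000,3.191)–(6.828,3.000)
cell (7,0): code 0100 → (7.947,1.000)–(8.000,0.980)
cell (7,1): code 1110 → (7.000,1.501)–(7.947,1.000)
cell (7,3): code 1001 → (8.000,3.783)–(7.000,3.191)
cell (8,0): code 0010 → (8.000,0.980)–(8.043,1.000)
cell (8,1): code 0111 → (8.043,1.000)–(9.000,1.530)
cell (8,3): code 1001 → (9.000,3.371)–(8.000,3.783)
cell (9,1): code 0010 → (9.000,1.530)–(9.314,2.000)
cell (9,2): code 0011 → (9.314,2.000)–(9.294,3.000)
cell (9,3): code 0001 → (9.294,3.000)–(9.000,3.371)
total: 12 segments, chained into 1 closed loop(s), length Σ = 8.415896

segments=12 loops=1 length=8.416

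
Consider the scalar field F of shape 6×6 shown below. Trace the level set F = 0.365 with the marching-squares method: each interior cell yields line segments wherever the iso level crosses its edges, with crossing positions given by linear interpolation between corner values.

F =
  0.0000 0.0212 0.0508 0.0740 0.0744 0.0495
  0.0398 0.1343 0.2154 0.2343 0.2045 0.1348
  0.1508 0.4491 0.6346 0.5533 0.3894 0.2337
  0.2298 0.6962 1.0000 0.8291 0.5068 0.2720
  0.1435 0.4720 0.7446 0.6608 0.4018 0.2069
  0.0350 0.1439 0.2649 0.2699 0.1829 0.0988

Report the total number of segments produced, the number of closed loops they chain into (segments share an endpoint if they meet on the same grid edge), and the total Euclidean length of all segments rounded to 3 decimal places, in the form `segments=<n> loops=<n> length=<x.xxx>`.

cell (1,0): code 0100 → (1.733,1.000)–(2.000,0.718)
cell (1,1): code 1100 → (1.357,2.000)–(1.733,1.000)
cell (1,2): code 1100 → (1.410,3.000)–(1.357,2.000)
cell (1,3): code 1100 → (1.868,4.000)–(1.410,3.000)
cell (1,4): code 1000 → (2.000,4.157)–(1.868,4.000)
cell (2,0): code 0110 → (2.000,0.718)–(3.000,0.290)
cell (2,4): code 1001 → (3.000,4.604)–(2.000,4.157)
cell (3,0): code 0110 → (3.000,0.290)–(4.000,0.674)
cell (3,4): code 1001 → (4.000,4.189)–(3.000,4.604)
cell (4,0): code 0010 → (4.000,0.674)–(4.326,1.000)
cell (4,1): code 0011 → (4.326,1.000)–(4.791,2.000)
cell (4,2): code 0011 → (4.791,2.000)–(4.757,3.000)
cell (4,3): code 0011 → (4.757,3.000)–(4.168,4.000)
cell (4,4): code 0001 → (4.168,4.000)–(4.000,4.189)
total: 14 segments, chained into 1 closed loop(s), length Σ = 12.077981

segments=14 loops=1 length=12.078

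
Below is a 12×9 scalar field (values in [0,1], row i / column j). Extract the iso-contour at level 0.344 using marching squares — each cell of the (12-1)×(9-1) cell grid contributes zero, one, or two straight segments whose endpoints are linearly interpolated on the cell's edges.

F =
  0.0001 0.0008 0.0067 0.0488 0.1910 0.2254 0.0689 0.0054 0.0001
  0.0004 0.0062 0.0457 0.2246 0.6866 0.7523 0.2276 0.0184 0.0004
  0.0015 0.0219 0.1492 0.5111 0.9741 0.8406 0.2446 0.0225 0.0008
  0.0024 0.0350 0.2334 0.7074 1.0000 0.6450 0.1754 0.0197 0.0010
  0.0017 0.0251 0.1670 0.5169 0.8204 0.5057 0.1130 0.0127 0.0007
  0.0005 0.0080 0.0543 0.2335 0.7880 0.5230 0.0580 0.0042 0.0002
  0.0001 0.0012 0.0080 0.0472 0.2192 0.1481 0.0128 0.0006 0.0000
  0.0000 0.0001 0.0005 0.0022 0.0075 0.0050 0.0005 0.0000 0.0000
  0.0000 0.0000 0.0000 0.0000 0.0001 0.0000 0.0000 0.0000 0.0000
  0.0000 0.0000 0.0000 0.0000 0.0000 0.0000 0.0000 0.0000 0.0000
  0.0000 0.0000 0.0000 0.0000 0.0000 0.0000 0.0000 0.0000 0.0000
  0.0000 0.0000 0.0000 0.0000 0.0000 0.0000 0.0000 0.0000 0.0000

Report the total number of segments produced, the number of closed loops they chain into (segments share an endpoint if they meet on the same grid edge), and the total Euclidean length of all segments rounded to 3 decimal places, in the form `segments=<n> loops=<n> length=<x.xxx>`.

cell (0,3): code 0100 → (0.309,4.000)–(1.000,3.258)
cell (0,4): code 1100 → (0.225,5.000)–(0.309,4.000)
cell (0,5): code 1000 → (1.000,5.778)–(0.225,5.000)
cell (1,2): code 0100 → (1.417,3.000)–(2.000,2.538)
cell (1,3): code 1110 → (1.000,3.258)–(1.417,3.000)
cell (1,5): code 1001 → (2.000,5.833)–(1.000,5.778)
cell (2,2): code 0110 → (2.000,2.538)–(3.000,2.233)
cell (2,5): code 1001 → (3.000,5.641)–(2.000,5.833)
cell (3,2): code 0110 → (3.000,2.233)–(4.000,2.506)
cell (3,5): code 1001 → (4.000,5.412)–(3.000,5.641)
cell (4,2): code 0010 → (4.000,2.506)–(4.610,3.000)
cell (4,3): code 0111 → (4.610,3.000)–(5.000,3.199)
cell (4,5): code 1001 → (5.000,5.385)–(4.000,5.412)
cell (5,3): code 0010 → (5.000,3.199)–(5.781,4.000)
cell (5,4): code 0011 → (5.781,4.000)–(5.477,5.000)
cell (5,5): code 0001 → (5.477,5.000)–(5.000,5.385)
total: 16 segments, chained into 1 closed loop(s), length Σ = 14.477274

segments=16 loops=1 length=14.477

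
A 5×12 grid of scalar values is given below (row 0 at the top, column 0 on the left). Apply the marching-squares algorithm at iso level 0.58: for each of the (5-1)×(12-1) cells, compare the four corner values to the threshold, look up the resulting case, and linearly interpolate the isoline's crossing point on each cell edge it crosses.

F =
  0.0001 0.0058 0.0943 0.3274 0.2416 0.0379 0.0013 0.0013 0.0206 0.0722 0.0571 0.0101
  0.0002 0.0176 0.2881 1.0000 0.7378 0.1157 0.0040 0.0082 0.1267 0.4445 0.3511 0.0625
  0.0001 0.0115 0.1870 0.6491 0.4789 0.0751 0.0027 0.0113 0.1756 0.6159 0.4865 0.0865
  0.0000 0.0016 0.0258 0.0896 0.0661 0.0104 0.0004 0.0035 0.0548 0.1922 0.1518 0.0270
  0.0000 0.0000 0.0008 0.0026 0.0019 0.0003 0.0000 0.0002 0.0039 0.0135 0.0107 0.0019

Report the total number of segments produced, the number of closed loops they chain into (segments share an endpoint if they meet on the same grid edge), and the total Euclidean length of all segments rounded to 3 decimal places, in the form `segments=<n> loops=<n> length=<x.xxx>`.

segments=12 loops=2 length=6.374

cell (0,2): code 0100 → (0.376,3.000)–(1.000,2.410)
cell (0,3): code 1100 → (0.682,4.000)–(0.376,3.000)
cell (0,4): code 1000 → (1.000,4.254)–(0.682,4.000)
cell (1,2): code 0110 → (1.000,2.410)–(2.000,2.850)
cell (1,3): code 1011 → (2.000,3.406)–(1.610,4.000)
cell (1,4): code 0001 → (1.610,4.000)–(1.000,4.254)
cell (1,8): code 0100 → (1.791,9.000)–(2.000,8.918)
cell (1,9): code 1000 → (2.000,9.277)–(1.791,9.000)
cell (2,2): code 0010 → (2.000,2.850)–(2.124,3.000)
cell (2,3): code 0001 → (2.124,3.000)–(2.000,3.406)
cell (2,8): code 0010 → (2.000,8.918)–(2.085,9.000)
cell (2,9): code 0001 → (2.085,9.000)–(2.000,9.277)
total: 12 segments, chained into 2 closed loop(s), length Σ = 6.373850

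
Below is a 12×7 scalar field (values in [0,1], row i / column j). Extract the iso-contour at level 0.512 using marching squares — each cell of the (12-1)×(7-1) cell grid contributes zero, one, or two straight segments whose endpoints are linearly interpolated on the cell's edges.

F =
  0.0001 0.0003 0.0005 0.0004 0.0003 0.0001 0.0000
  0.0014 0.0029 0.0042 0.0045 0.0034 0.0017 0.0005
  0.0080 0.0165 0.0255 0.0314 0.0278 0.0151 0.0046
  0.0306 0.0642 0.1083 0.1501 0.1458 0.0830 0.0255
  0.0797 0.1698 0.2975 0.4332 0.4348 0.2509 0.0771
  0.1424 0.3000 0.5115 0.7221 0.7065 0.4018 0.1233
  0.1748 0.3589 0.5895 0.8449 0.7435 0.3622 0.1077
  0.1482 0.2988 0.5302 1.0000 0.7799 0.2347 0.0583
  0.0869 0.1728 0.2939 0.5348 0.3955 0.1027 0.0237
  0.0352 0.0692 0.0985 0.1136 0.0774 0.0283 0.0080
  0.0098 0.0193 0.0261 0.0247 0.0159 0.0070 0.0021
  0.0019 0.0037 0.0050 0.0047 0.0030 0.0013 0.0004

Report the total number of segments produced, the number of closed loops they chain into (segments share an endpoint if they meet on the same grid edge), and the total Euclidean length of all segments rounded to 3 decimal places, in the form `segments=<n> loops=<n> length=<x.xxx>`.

segments=14 loops=1 length=10.716

cell (4,2): code 0100 → (4.273,3.000)–(5.000,2.002)
cell (4,3): code 1100 → (4.284,4.000)–(4.273,3.000)
cell (4,4): code 1000 → (5.000,4.638)–(4.284,4.000)
cell (5,1): code 0100 → (5.006,2.000)–(6.000,1.664)
cell (5,2): code 1110 → (5.000,2.002)–(5.006,2.000)
cell (5,4): code 1001 → (6.000,4.607)–(5.000,4.638)
cell (6,1): code 0110 → (6.000,1.664)–(7.000,1.921)
cell (6,4): code 1001 → (7.000,4.491)–(6.000,4.607)
cell (7,1): code 0010 → (7.000,1.921)–(7.077,2.000)
cell (7,2): code 0111 → (7.077,2.000)–(8.000,2.905)
cell (7,3): code 1011 → (8.000,3.164)–(7.697,4.000)
cell (7,4): code 0001 → (7.697,4.000)–(7.000,4.491)
cell (8,2): code 0010 → (8.000,2.905)–(8.054,3.000)
cell (8,3): code 0001 → (8.054,3.000)–(8.000,3.164)
total: 14 segments, chained into 1 closed loop(s), length Σ = 10.715927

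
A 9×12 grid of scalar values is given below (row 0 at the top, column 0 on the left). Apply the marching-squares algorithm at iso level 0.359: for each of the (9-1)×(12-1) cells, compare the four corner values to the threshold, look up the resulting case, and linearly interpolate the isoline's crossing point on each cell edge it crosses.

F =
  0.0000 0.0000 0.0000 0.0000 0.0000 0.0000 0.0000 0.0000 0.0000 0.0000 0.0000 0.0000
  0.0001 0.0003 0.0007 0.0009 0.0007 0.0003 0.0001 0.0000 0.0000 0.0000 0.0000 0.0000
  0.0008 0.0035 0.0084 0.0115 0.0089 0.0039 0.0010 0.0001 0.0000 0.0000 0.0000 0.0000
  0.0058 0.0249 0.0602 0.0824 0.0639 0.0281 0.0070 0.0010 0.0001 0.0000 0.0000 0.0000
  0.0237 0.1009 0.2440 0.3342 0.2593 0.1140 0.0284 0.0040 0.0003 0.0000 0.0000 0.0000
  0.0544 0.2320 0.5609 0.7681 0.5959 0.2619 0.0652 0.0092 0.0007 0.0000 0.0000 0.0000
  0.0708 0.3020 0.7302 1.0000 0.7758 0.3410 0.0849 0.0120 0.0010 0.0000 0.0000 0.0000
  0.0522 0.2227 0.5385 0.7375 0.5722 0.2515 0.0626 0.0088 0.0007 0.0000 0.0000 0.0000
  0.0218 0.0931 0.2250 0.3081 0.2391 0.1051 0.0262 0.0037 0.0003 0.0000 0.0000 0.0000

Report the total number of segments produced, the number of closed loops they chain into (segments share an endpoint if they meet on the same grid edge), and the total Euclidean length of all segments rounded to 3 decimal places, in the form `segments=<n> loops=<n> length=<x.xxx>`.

cell (4,1): code 0100 → (4.363,2.000)–(5.000,1.386)
cell (4,2): code 1100 → (4.057,3.000)–(4.363,2.000)
cell (4,3): code 1100 → (4.296,4.000)–(4.057,3.000)
cell (4,4): code 1000 → (5.000,4.709)–(4.296,4.000)
cell (5,1): code 0110 → (5.000,1.386)–(6.000,1.133)
cell (5,4): code 1001 → (6.000,4.959)–(5.000,4.709)
cell (6,1): code 0110 → (6.000,1.133)–(7.000,1.432)
cell (6,4): code 1001 → (7.000,4.665)–(6.000,4.959)
cell (7,1): code 0010 → (7.000,1.432)–(7.573,2.000)
cell (7,2): code 0011 → (7.573,2.000)–(7.881,3.000)
cell (7,3): code 0011 → (7.881,3.000)–(7.640,4.000)
cell (7,4): code 0001 → (7.640,4.000)–(7.000,4.665)
total: 12 segments, chained into 1 closed loop(s), length Σ = 11.910758

segments=12 loops=1 length=11.911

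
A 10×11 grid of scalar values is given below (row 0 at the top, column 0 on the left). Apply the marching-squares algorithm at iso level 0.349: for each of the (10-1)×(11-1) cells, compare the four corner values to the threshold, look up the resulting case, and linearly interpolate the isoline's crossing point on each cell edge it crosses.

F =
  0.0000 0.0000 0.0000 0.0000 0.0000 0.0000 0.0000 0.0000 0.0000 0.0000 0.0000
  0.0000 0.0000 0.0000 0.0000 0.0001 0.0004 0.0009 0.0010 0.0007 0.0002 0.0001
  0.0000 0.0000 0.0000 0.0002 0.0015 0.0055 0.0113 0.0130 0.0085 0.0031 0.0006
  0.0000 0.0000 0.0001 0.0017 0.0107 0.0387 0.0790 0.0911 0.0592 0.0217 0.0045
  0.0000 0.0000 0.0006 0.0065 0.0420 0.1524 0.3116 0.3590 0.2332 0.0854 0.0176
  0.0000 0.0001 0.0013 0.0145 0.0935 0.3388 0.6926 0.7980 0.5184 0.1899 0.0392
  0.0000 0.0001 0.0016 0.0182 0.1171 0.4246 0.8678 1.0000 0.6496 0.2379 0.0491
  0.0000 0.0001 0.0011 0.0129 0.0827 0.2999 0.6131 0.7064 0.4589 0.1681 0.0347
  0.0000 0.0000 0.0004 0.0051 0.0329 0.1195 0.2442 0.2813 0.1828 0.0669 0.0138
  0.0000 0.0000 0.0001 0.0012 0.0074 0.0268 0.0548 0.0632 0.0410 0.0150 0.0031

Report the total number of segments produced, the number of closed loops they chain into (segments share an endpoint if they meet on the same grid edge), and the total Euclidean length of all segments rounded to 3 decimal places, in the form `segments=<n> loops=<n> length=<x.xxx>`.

segments=16 loops=1 length=12.170

cell (3,6): code 0100 → (3.963,7.000)–(4.000,6.789)
cell (3,7): code 1000 → (4.000,7.079)–(3.963,7.000)
cell (4,5): code 0100 → (4.098,6.000)–(5.000,5.029)
cell (4,6): code 1110 → (4.000,6.789)–(4.098,6.000)
cell (4,7): code 1101 → (4.406,8.000)–(4.000,7.079)
cell (4,8): code 1000 → (5.000,8.516)–(4.406,8.000)
cell (5,4): code 0100 → (5.119,5.000)–(6.000,4.754)
cell (5,5): code 1110 → (5.000,5.029)–(5.119,5.000)
cell (5,8): code 1001 → (6.000,8.730)–(5.000,8.516)
cell (6,4): code 0010 → (6.000,4.754)–(6.606,5.000)
cell (6,5): code 0111 → (6.606,5.000)–(7.000,5.157)
cell (6,8): code 1001 → (7.000,8.378)–(6.000,8.730)
cell (7,5): code 0010 → (7.000,5.157)–(7.716,6.000)
cell (7,6): code 0011 → (7.716,6.000)–(7.841,7.000)
cell (7,7): code 0011 → (7.841,7.000)–(7.398,8.000)
cell (7,8): code 0001 → (7.398,8.000)–(7.000,8.378)
total: 16 segments, chained into 1 closed loop(s), length Σ = 12.169642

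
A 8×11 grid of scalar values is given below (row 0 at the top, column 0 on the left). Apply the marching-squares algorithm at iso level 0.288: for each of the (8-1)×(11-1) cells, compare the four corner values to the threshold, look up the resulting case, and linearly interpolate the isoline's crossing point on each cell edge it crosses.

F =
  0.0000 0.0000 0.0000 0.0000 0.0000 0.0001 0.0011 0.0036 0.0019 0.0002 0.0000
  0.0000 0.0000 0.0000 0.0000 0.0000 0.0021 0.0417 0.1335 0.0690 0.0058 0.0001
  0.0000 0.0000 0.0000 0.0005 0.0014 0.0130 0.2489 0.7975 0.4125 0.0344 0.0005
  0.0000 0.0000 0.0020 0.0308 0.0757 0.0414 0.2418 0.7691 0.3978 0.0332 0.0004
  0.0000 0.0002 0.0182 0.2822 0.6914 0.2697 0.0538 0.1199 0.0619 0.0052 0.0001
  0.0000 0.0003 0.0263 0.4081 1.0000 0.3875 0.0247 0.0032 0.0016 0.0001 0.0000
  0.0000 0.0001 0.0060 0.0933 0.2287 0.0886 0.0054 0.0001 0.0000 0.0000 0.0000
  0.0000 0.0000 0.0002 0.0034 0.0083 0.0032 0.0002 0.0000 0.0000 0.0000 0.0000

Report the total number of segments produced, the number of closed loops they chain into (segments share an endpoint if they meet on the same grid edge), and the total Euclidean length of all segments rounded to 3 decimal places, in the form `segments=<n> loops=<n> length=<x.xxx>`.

segments=18 loops=2 length=15.145

cell (1,6): code 0100 → (1.233,7.000)–(2.000,6.071)
cell (1,7): code 1100 → (1.638,8.000)–(1.233,7.000)
cell (1,8): code 1000 → (2.000,8.329)–(1.638,8.000)
cell (2,6): code 0110 → (2.000,6.071)–(3.000,6.088)
cell (2,8): code 1001 → (3.000,8.301)–(2.000,8.329)
cell (3,3): code 0100 → (3.345,4.000)–(4.000,3.014)
cell (3,4): code 1000 → (4.000,4.957)–(3.345,4.000)
cell (3,6): code 0010 → (3.000,6.088)–(3.741,7.000)
cell (3,7): code 0011 → (3.741,7.000)–(3.327,8.000)
cell (3,8): code 0001 → (3.327,8.000)–(3.000,8.301)
cell (4,2): code 0100 → (4.046,3.000)–(5.000,2.685)
cell (4,3): code 1110 → (4.000,3.014)–(4.046,3.000)
cell (4,4): code 1101 → (4.155,5.000)–(4.000,4.957)
cell (4,5): code 1000 → (5.000,5.274)–(4.155,5.000)
cell (5,2): code 0010 → (5.000,2.685)–(5.382,3.000)
cell (5,3): code 0011 → (5.382,3.000)–(5.923,4.000)
cell (5,4): code 0011 → (5.923,4.000)–(5.333,5.000)
cell (5,5): code 0001 → (5.333,5.000)–(5.000,5.274)
total: 18 segments, chained into 2 closed loop(s), length Σ = 15.145435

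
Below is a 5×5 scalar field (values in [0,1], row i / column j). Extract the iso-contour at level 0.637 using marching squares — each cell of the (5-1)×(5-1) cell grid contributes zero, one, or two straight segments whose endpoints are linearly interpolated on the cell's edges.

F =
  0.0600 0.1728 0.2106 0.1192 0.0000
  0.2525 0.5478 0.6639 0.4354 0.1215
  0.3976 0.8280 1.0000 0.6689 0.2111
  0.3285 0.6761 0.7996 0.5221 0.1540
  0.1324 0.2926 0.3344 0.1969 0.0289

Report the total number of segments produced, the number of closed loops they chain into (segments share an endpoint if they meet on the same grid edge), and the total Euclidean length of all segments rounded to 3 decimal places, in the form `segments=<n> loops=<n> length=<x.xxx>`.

cell (0,1): code 0100 → (0.941,2.000)–(1.000,1.768)
cell (0,2): code 1000 → (1.000,2.118)–(0.941,2.000)
cell (1,0): code 0100 → (1.318,1.000)–(2.000,0.556)
cell (1,1): code 1110 → (1.000,1.768)–(1.318,1.000)
cell (1,2): code 1101 → (1.863,3.000)–(1.000,2.118)
cell (1,3): code 1000 → (2.000,3.070)–(1.863,3.000)
cell (2,0): code 0110 → (2.000,0.556)–(3.000,0.888)
cell (2,2): code 1011 → (3.000,2.586)–(2.217,3.000)
cell (2,3): code 0001 → (2.217,3.000)–(2.000,3.070)
cell (3,0): code 0010 → (3.000,0.888)–(3.102,1.000)
cell (3,1): code 0011 → (3.102,1.000)–(3.350,2.000)
cell (3,2): code 0001 → (3.350,2.000)–(3.000,2.586)
total: 12 segments, chained into 1 closed loop(s), length Σ = 7.435238

segments=12 loops=1 length=7.435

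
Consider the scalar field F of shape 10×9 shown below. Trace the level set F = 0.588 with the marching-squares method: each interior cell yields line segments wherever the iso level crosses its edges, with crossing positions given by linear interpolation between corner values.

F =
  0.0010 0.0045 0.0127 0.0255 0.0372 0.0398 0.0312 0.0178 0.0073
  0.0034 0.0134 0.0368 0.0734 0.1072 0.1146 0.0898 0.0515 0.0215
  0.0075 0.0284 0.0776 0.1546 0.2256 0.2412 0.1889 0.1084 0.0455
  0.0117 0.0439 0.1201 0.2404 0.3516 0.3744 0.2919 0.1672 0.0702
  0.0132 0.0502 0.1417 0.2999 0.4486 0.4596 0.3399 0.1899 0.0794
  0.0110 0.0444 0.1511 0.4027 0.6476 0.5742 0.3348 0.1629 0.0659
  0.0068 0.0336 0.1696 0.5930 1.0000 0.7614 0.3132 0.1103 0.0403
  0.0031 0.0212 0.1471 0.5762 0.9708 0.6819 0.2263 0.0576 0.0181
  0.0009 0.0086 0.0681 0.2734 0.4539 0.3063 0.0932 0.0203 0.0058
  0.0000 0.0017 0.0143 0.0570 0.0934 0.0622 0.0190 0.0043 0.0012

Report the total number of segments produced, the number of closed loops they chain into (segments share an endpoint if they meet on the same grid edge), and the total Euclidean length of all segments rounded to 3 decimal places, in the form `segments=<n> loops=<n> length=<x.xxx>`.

cell (4,3): code 0100 → (4.701,4.000)–(5.000,3.757)
cell (4,4): code 1000 → (5.000,4.812)–(4.701,4.000)
cell (5,2): code 0100 → (5.974,3.000)–(6.000,2.988)
cell (5,3): code 1110 → (5.000,3.757)–(5.974,3.000)
cell (5,4): code 1101 → (5.074,5.000)–(5.000,4.812)
cell (5,5): code 1000 → (6.000,5.387)–(5.074,5.000)
cell (6,2): code 0010 → (6.000,2.988)–(6.298,3.000)
cell (6,3): code 0111 → (6.298,3.000)–(7.000,3.030)
cell (6,5): code 1001 → (7.000,5.206)–(6.000,5.387)
cell (7,3): code 0010 → (7.000,3.030)–(7.741,4.000)
cell (7,4): code 0011 → (7.741,4.000)–(7.250,5.000)
cell (7,5): code 0001 → (7.250,5.000)–(7.000,5.206)
total: 12 segments, chained into 1 closed loop(s), length Σ = 8.394489

segments=12 loops=1 length=8.394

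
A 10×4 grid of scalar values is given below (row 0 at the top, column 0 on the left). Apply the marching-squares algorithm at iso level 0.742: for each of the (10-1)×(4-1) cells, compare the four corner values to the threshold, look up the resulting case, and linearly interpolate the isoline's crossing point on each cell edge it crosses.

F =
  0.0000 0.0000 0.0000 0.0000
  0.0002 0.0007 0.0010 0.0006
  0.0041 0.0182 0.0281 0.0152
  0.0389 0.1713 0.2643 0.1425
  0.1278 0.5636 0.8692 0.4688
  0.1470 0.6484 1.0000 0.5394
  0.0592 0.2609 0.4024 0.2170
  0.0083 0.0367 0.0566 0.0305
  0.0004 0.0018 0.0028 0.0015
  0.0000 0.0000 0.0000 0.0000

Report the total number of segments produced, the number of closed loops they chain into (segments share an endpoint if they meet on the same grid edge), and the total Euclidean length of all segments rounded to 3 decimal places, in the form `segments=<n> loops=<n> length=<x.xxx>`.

segments=6 loops=1 length=4.484

cell (3,1): code 0100 → (3.790,2.000)–(4.000,1.584)
cell (3,2): code 1000 → (4.000,2.318)–(3.790,2.000)
cell (4,1): code 0110 → (4.000,1.584)–(5.000,1.266)
cell (4,2): code 1001 → (5.000,2.560)–(4.000,2.318)
cell (5,1): code 0010 → (5.000,1.266)–(5.432,2.000)
cell (5,2): code 0001 → (5.432,2.000)–(5.000,2.560)
total: 6 segments, chained into 1 closed loop(s), length Σ = 4.484070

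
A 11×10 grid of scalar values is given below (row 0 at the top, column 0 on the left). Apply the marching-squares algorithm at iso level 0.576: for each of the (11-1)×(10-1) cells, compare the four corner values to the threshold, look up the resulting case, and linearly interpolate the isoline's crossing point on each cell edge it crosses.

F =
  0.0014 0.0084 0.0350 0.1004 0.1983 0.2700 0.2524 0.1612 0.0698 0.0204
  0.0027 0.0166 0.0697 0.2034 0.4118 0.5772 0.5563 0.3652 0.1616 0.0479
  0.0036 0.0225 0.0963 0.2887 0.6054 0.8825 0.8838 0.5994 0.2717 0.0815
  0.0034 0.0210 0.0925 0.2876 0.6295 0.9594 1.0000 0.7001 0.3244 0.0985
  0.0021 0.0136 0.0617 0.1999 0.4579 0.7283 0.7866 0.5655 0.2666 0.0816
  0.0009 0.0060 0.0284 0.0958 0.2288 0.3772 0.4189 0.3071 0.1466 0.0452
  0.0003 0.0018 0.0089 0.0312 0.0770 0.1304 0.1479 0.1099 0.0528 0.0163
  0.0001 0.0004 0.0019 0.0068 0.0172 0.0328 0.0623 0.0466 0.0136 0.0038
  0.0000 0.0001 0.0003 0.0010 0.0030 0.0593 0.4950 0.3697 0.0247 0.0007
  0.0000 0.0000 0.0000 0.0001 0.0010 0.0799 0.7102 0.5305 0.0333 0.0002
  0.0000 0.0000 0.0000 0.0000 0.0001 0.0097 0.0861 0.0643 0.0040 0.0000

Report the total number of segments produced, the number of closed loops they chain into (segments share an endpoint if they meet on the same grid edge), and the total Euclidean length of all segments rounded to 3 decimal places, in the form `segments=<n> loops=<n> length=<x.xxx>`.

segments=20 loops=2 length=13.736

cell (0,4): code 0100 → (0.996,5.000)–(1.000,4.993)
cell (0,5): code 1000 → (1.000,5.057)–(0.996,5.000)
cell (1,3): code 0100 → (1.848,4.000)–(2.000,3.907)
cell (1,4): code 1110 → (1.000,4.993)–(1.848,4.000)
cell (1,5): code 1101 → (1.060,6.000)–(1.000,5.057)
cell (1,6): code 1100 → (1.900,7.000)–(1.060,6.000)
cell (1,7): code 1000 → (2.000,7.071)–(1.900,7.000)
cell (2,3): code 0110 → (2.000,3.907)–(3.000,3.844)
cell (2,7): code 1001 → (3.000,7.330)–(2.000,7.071)
cell (3,3): code 0010 → (3.000,3.844)–(3.312,4.000)
cell (3,4): code 0111 → (3.312,4.000)–(4.000,4.437)
cell (3,6): code 1011 → (4.000,6.953)–(3.922,7.000)
cell (3,7): code 0001 → (3.922,7.000)–(3.000,7.330)
cell (4,4): code 0010 → (4.000,4.437)–(4.434,5.000)
cell (4,5): code 0011 → (4.434,5.000)–(4.573,6.000)
cell (4,6): code 0001 → (4.573,6.000)–(4.000,6.953)
cell (8,5): code 0100 → (8.376,6.000)–(9.000,5.787)
cell (8,6): code 1000 → (9.000,6.747)–(8.376,6.000)
cell (9,5): code 0010 → (9.000,5.787)–(9.215,6.000)
cell (9,6): code 0001 → (9.215,6.000)–(9.000,6.747)
total: 20 segments, chained into 2 closed loop(s), length Σ = 13.736000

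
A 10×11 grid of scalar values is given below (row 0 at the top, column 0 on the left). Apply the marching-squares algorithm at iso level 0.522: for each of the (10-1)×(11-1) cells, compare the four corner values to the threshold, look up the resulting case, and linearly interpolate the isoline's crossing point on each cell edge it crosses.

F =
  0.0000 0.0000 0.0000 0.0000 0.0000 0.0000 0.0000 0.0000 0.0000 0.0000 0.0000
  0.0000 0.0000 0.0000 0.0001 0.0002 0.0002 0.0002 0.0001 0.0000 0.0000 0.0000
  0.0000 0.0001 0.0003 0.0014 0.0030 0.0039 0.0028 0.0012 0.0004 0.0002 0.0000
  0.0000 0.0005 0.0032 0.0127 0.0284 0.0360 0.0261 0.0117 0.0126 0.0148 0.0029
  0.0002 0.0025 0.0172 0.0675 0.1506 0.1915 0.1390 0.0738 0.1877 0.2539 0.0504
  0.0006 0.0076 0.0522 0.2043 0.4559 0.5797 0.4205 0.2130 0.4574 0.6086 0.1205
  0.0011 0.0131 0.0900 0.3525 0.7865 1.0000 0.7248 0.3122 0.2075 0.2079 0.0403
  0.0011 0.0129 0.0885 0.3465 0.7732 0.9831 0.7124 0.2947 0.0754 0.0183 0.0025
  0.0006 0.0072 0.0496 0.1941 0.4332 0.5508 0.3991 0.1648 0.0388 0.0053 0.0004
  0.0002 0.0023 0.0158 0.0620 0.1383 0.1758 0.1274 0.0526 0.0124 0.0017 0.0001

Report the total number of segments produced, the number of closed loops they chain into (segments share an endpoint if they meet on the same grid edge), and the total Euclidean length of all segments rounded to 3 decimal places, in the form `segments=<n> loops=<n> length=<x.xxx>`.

segments=18 loops=2 length=11.686

cell (4,4): code 0100 → (4.851,5.000)–(5.000,4.534)
cell (4,5): code 1000 → (5.000,5.362)–(4.851,5.000)
cell (4,8): code 0100 → (4.756,9.000)–(5.000,8.427)
cell (4,9): code 1000 → (5.000,9.177)–(4.756,9.000)
cell (5,3): code 0100 → (5.200,4.000)–(6.000,3.391)
cell (5,4): code 1110 → (5.000,4.534)–(5.200,4.000)
cell (5,5): code 1101 → (5.334,6.000)–(5.000,5.362)
cell (5,6): code 1000 → (6.000,6.492)–(5.334,6.000)
cell (5,8): code 0010 → (5.000,8.427)–(5.216,9.000)
cell (5,9): code 0001 → (5.216,9.000)–(5.000,9.177)
cell (6,3): code 0110 → (6.000,3.391)–(7.000,3.411)
cell (6,6): code 1001 → (7.000,6.456)–(6.000,6.492)
cell (7,3): code 0010 → (7.000,3.411)–(7.739,4.000)
cell (7,4): code 0111 → (7.739,4.000)–(8.000,4.755)
cell (7,5): code 1011 → (8.000,5.190)–(7.608,6.000)
cell (7,6): code 0001 → (7.608,6.000)–(7.000,6.456)
cell (8,4): code 0010 → (8.000,4.755)–(8.077,5.000)
cell (8,5): code 0001 → (8.077,5.000)–(8.000,5.190)
total: 18 segments, chained into 2 closed loop(s), length Σ = 11.686453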